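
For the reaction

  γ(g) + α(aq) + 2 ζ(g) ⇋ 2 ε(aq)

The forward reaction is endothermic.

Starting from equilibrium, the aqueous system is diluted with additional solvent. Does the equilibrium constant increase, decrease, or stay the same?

unchanged

The equilibrium constant depends only on temperature. This perturbation may move the position of equilibrium, but since T is unchanged, K itself is unchanged.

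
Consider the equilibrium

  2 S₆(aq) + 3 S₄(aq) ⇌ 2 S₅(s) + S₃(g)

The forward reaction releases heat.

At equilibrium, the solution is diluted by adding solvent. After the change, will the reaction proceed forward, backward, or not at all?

Dilution lowers every aqueous concentration by the same factor. Δn_aq = 0 − 5 = -5, so the system shifts toward the side with more dissolved moles — to the left.

left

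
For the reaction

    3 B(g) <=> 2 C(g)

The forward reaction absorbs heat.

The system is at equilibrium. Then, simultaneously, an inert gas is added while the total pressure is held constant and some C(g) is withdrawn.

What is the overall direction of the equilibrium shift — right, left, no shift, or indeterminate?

Adding inert gas at constant total pressure expands the volume and lowers every reacting partial pressure. With Δn_gas = 2 − 3 = -1, Q moves away from K toward the side with fewer gas moles, so the system shifts toward the side with more gas moles — to the left.
Removing C (g), a product, drives the reaction to the right.
The individual effects push in opposite directions; without quantitative information the net direction cannot be determined.

cannot be determined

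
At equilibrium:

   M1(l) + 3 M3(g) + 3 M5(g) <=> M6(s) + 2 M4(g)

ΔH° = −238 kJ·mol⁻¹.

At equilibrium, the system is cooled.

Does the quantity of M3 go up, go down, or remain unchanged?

decreases

The forward reaction is exothermic. Lowering T favours the exothermic direction — shift to the right.
The net shift is to the right. M3 is a reactant, so its amount decreases.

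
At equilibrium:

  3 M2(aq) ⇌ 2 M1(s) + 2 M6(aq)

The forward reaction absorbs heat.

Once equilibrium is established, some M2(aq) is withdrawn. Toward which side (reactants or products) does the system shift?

left

Removing M2 (aq), a reactant, drives the reaction to the left.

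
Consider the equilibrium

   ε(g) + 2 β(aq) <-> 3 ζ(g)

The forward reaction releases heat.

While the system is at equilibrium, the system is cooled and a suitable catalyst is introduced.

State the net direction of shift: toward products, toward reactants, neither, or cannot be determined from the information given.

right

The forward reaction is exothermic. Lowering T favours the exothermic direction — shift to the right.
A catalyst speeds both forward and reverse rates equally; it changes neither Q nor K — no shift from this change.
Only the nonzero effect(s) matter; the net shift is to the right.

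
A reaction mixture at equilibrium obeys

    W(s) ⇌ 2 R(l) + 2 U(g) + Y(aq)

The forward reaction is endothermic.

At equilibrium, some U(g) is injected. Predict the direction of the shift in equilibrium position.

Adding U (g), a product, drives the reaction to the left.

left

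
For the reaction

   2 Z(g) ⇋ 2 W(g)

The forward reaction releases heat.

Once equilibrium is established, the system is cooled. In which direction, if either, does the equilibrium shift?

The forward reaction is exothermic. Lowering T favours the exothermic direction — shift to the right.

right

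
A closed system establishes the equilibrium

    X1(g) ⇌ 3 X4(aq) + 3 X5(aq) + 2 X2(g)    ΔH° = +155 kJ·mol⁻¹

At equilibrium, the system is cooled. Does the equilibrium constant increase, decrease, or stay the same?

K depends on temperature via the van 't Hoff relation. The forward reaction is endothermic, so lowering T decreases K.

decreases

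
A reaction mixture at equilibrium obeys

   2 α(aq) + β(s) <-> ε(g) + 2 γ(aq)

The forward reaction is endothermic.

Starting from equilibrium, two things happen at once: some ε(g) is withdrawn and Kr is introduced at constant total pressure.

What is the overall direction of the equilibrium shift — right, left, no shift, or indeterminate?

right

Removing ε (g), a product, drives the reaction to the right.
Adding inert gas at constant total pressure expands the volume and lowers every reacting partial pressure. With Δn_gas = 1 − 0 = +1, Q moves away from K toward the side with fewer gas moles, so the system shifts toward the side with more gas moles — to the right.
All effects act in the same direction — net shift to the right.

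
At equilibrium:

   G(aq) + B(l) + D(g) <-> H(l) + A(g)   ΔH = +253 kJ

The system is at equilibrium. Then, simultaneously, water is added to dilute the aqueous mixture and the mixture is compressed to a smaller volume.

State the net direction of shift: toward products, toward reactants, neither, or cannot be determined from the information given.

Dilution lowers every aqueous concentration by the same factor. Δn_aq = 0 − 1 = -1, so the system shifts toward the side with more dissolved moles — to the left.
Gas moles: reactants 1, products 1. Δn_gas = 0, so a volume change leaves Q equal to K — no shift from this change.
Only the nonzero effect(s) matter; the net shift is to the left.

left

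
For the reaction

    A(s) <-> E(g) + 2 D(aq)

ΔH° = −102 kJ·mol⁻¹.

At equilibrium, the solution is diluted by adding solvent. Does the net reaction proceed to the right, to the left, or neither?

right

Dilution lowers every aqueous concentration by the same factor. Δn_aq = 2 − 0 = +2, so the system shifts toward the side with more dissolved moles — to the right.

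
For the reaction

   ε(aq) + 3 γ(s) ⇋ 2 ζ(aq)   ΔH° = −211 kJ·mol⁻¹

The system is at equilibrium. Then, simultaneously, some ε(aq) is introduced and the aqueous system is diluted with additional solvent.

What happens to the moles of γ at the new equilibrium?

decreases

Adding ε (aq), a reactant, drives the reaction to the right.
Dilution lowers every aqueous concentration by the same factor. Δn_aq = 2 − 1 = +1, so the system shifts toward the side with more dissolved moles — to the right.
The net shift is to the right. γ is a reactant, so its amount decreases.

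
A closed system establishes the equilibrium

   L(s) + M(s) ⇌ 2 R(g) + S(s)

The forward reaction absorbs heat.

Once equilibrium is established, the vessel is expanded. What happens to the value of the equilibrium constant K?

unchanged

The equilibrium constant depends only on temperature. This perturbation may move the position of equilibrium, but since T is unchanged, K itself is unchanged.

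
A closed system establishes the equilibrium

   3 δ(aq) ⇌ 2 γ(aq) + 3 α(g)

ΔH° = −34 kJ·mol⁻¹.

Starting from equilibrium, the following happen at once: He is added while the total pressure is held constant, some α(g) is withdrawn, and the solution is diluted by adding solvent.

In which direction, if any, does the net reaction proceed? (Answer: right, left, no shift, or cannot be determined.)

cannot be determined

Adding inert gas at constant total pressure expands the volume and lowers every reacting partial pressure. With Δn_gas = 3 − 0 = +3, Q moves away from K toward the side with fewer gas moles, so the system shifts toward the side with more gas moles — to the right.
Removing α (g), a product, drives the reaction to the right.
Dilution lowers every aqueous concentration by the same factor. Δn_aq = 2 − 3 = -1, so the system shifts toward the side with more dissolved moles — to the left.
The individual effects push in opposite directions; without quantitative information the net direction cannot be determined.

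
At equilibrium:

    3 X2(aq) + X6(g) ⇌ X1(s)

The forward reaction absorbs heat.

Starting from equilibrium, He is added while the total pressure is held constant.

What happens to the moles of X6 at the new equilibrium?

increases

Adding inert gas at constant total pressure expands the volume and lowers every reacting partial pressure. With Δn_gas = 0 − 1 = -1, Q moves away from K toward the side with fewer gas moles, so the system shifts toward the side with more gas moles — to the left.
The net shift is to the left. X6 is a reactant, so its amount increases.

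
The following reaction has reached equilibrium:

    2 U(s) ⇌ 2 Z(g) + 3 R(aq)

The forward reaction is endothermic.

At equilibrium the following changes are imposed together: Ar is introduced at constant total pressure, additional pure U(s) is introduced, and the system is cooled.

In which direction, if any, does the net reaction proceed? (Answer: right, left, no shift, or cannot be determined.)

cannot be determined

Adding inert gas at constant total pressure expands the volume and lowers every reacting partial pressure. With Δn_gas = 2 − 0 = +2, Q moves away from K toward the side with fewer gas moles, so the system shifts toward the side with more gas moles — to the right.
U is a pure solid; its activity is 1 regardless of amount, so Q is unaffected — no shift from this change.
The forward reaction is endothermic. Lowering T favours the exothermic direction — shift to the left.
The individual effects push in opposite directions; without quantitative information the net direction cannot be determined.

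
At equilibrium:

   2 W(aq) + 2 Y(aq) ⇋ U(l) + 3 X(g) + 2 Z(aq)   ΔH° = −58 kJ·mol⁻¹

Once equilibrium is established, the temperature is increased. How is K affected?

K depends on temperature via the van 't Hoff relation. The forward reaction is exothermic, so raising T decreases K.

decreases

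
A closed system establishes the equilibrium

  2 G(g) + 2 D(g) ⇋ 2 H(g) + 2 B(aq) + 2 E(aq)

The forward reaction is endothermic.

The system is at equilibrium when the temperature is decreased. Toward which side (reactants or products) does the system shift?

The forward reaction is endothermic. Lowering T favours the exothermic direction — shift to the left.

left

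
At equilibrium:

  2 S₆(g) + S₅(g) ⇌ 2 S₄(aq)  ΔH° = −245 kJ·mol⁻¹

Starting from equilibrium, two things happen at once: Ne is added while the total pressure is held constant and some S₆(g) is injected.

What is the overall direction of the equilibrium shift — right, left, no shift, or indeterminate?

cannot be determined

Adding inert gas at constant total pressure expands the volume and lowers every reacting partial pressure. With Δn_gas = 0 − 3 = -3, Q moves away from K toward the side with fewer gas moles, so the system shifts toward the side with more gas moles — to the left.
Adding S₆ (g), a reactant, drives the reaction to the right.
The individual effects push in opposite directions; without quantitative information the net direction cannot be determined.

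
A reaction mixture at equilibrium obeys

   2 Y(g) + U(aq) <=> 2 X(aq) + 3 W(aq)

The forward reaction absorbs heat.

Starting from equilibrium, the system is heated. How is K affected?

K depends on temperature via the van 't Hoff relation. The forward reaction is endothermic, so raising T increases K.

increases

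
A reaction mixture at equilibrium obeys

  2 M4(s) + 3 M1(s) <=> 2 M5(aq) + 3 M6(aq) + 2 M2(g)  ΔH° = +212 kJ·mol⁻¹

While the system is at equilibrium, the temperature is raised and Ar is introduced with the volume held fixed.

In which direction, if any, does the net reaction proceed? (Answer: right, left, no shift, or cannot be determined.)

right

The forward reaction is endothermic. Raising T favours the endothermic direction — shift to the right.
At constant volume, adding an inert gas leaves every reacting species' partial pressure unchanged, so Q is unchanged — no shift from this change.
Only the nonzero effect(s) matter; the net shift is to the right.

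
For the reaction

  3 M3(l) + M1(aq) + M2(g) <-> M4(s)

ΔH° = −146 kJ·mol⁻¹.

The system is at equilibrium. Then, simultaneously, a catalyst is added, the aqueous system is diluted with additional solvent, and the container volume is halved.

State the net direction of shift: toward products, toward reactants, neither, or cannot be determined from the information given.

cannot be determined

A catalyst speeds both forward and reverse rates equally; it changes neither Q nor K — no shift from this change.
Dilution lowers every aqueous concentration by the same factor. Δn_aq = 0 − 1 = -1, so the system shifts toward the side with more dissolved moles — to the left.
Gas moles: reactants 1, products 0 (Δn_gas = -1). Compression shifts the system toward the side with fewer moles of gas — to the right.
The individual effects push in opposite directions; without quantitative information the net direction cannot be determined.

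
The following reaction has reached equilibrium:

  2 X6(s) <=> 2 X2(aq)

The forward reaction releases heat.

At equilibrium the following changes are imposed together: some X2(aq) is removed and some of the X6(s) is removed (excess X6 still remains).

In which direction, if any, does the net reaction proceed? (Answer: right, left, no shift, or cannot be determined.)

right

Removing X2 (aq), a product, drives the reaction to the right.
X6 is a pure solid; its activity is 1 regardless of amount, so Q is unaffected — no shift from this change.
Only the nonzero effect(s) matter; the net shift is to the right.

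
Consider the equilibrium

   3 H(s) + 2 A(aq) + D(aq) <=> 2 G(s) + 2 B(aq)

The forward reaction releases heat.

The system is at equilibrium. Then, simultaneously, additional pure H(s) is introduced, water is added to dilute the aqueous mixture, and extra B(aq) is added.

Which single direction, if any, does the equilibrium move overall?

left

H is a pure solid; its activity is 1 regardless of amount, so Q is unaffected — no shift from this change.
Dilution lowers every aqueous concentration by the same factor. Δn_aq = 2 − 3 = -1, so the system shifts toward the side with more dissolved moles — to the left.
Adding B (aq), a product, drives the reaction to the left.
Only the nonzero effect(s) matter; the net shift is to the left.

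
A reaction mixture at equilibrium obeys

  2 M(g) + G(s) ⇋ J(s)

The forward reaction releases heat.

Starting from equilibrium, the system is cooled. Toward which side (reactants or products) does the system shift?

right

The forward reaction is exothermic. Lowering T favours the exothermic direction — shift to the right.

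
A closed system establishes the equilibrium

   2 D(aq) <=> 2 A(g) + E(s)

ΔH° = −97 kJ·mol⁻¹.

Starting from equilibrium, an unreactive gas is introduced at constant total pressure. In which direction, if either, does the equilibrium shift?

Adding inert gas at constant total pressure expands the volume and lowers every reacting partial pressure. With Δn_gas = 2 − 0 = +2, Q moves away from K toward the side with fewer gas moles, so the system shifts toward the side with more gas moles — to the right.

right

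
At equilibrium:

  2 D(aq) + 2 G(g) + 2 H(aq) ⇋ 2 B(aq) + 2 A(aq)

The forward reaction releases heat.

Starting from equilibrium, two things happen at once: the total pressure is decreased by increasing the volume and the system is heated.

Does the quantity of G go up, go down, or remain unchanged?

increases

Gas moles: reactants 2, products 0 (Δn_gas = -2). Expansion shifts the system toward the side with more moles of gas — to the left.
The forward reaction is exothermic. Raising T favours the endothermic direction — shift to the left.
The net shift is to the left. G is a reactant, so its amount increases.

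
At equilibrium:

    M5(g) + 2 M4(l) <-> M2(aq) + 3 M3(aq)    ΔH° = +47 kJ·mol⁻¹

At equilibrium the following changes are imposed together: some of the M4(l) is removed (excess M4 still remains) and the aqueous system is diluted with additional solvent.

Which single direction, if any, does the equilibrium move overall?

right

M4 is a pure liquid; its activity is 1 regardless of amount, so Q is unaffected — no shift from this change.
Dilution lowers every aqueous concentration by the same factor. Δn_aq = 4 − 0 = +4, so the system shifts toward the side with more dissolved moles — to the right.
Only the nonzero effect(s) matter; the net shift is to the right.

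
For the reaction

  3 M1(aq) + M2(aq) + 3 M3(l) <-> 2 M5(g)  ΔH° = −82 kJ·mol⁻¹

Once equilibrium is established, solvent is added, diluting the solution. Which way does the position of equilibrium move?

left

Dilution lowers every aqueous concentration by the same factor. Δn_aq = 0 − 4 = -4, so the system shifts toward the side with more dissolved moles — to the left.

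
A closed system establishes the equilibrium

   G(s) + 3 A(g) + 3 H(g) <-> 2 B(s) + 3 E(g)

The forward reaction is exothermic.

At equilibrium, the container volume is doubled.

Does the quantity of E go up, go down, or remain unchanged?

Gas moles: reactants 6, products 3 (Δn_gas = -3). Expansion shifts the system toward the side with more moles of gas — to the left.
The net shift is to the left. E is a product, so its amount decreases.

decreases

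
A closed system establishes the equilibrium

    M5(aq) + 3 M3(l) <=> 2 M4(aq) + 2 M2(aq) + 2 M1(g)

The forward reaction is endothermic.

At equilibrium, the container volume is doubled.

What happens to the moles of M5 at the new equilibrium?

Gas moles: reactants 0, products 2 (Δn_gas = +2). Expansion shifts the system toward the side with more moles of gas — to the right.
The net shift is to the right. M5 is a reactant, so its amount decreases.

decreases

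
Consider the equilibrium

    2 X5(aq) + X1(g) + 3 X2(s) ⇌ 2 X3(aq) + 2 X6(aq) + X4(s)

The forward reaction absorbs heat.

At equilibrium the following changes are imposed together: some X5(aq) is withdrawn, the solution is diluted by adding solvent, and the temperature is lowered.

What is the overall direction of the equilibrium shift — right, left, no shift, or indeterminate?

Removing X5 (aq), a reactant, drives the reaction to the left.
Dilution lowers every aqueous concentration by the same factor. Δn_aq = 4 − 2 = +2, so the system shifts toward the side with more dissolved moles — to the right.
The forward reaction is endothermic. Lowering T favours the exothermic direction — shift to the left.
The individual effects push in opposite directions; without quantitative information the net direction cannot be determined.

cannot be determined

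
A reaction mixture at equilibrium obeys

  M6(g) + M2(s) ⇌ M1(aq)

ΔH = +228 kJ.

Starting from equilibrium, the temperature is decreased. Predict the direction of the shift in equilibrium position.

The forward reaction is endothermic. Lowering T favours the exothermic direction — shift to the left.

left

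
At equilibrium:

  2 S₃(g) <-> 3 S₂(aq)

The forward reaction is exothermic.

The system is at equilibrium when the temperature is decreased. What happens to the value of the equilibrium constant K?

increases

K depends on temperature via the van 't Hoff relation. The forward reaction is exothermic, so lowering T increases K.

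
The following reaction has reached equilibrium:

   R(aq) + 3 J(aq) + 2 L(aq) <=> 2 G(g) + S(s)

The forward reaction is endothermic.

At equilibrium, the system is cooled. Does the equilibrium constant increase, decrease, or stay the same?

K depends on temperature via the van 't Hoff relation. The forward reaction is endothermic, so lowering T decreases K.

decreases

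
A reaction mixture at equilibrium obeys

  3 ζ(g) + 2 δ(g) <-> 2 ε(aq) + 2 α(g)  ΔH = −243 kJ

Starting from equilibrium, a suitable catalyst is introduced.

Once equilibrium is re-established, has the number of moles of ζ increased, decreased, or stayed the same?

A catalyst speeds both forward and reverse rates equally; it changes neither Q nor K — no shift from this change.
No net shift occurs, so the amount of ζ is unchanged.

unchanged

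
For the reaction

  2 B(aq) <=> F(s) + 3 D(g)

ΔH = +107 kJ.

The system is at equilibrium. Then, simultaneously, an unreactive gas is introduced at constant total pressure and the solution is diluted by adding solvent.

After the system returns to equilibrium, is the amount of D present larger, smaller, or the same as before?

Adding inert gas at constant total pressure expands the volume and lowers every reacting partial pressure. With Δn_gas = 3 − 0 = +3, Q moves away from K toward the side with fewer gas moles, so the system shifts toward the side with more gas moles — to the right.
Dilution lowers every aqueous concentration by the same factor. Δn_aq = 0 − 2 = -2, so the system shifts toward the side with more dissolved moles — to the left.
The two effects oppose each other, so the net shift — and hence the change in D — cannot be determined from the given information.

cannot be determined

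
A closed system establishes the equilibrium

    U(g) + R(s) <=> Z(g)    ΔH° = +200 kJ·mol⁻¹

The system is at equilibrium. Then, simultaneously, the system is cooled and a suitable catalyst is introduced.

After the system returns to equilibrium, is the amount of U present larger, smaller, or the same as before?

The forward reaction is endothermic. Lowering T favours the exothermic direction — shift to the left.
A catalyst speeds both forward and reverse rates equally; it changes neither Q nor K — no shift from this change.
The net shift is to the left. U is a reactant, so its amount increases.

increases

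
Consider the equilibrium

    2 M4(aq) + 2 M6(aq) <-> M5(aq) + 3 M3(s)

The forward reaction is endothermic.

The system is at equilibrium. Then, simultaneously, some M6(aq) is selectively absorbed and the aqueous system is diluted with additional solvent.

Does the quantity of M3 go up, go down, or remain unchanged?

decreases

Removing M6 (aq), a reactant, drives the reaction to the left.
Dilution lowers every aqueous concentration by the same factor. Δn_aq = 1 − 4 = -3, so the system shifts toward the side with more dissolved moles — to the left.
The net shift is to the left. M3 is a product, so its amount decreases.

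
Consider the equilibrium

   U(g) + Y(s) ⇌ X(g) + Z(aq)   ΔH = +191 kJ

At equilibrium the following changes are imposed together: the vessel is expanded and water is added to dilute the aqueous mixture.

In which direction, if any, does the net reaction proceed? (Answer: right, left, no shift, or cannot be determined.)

Gas moles: reactants 1, products 1. Δn_gas = 0, so a volume change leaves Q equal to K — no shift from this change.
Dilution lowers every aqueous concentration by the same factor. Δn_aq = 1 − 0 = +1, so the system shifts toward the side with more dissolved moles — to the right.
Only the nonzero effect(s) matter; the net shift is to the right.

right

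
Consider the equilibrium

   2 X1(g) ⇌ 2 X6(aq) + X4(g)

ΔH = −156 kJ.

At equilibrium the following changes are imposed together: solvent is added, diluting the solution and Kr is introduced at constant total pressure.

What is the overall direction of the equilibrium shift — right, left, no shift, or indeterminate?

cannot be determined

Dilution lowers every aqueous concentration by the same factor. Δn_aq = 2 − 0 = +2, so the system shifts toward the side with more dissolved moles — to the right.
Adding inert gas at constant total pressure expands the volume and lowers every reacting partial pressure. With Δn_gas = 1 − 2 = -1, Q moves away from K toward the side with fewer gas moles, so the system shifts toward the side with more gas moles — to the left.
The individual effects push in opposite directions; without quantitative information the net direction cannot be determined.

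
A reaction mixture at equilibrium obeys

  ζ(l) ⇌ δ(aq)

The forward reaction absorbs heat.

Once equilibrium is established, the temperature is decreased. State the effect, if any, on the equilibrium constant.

K depends on temperature via the van 't Hoff relation. The forward reaction is endothermic, so lowering T decreases K.

decreases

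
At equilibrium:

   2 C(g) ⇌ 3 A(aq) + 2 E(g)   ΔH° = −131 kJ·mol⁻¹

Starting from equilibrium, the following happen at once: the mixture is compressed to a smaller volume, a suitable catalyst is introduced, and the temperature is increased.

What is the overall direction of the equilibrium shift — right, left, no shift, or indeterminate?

left

Gas moles: reactants 2, products 2. Δn_gas = 0, so a volume change leaves Q equal to K — no shift from this change.
A catalyst speeds both forward and reverse rates equally; it changes neither Q nor K — no shift from this change.
The forward reaction is exothermic. Raising T favours the endothermic direction — shift to the left.
Only the nonzero effect(s) matter; the net shift is to the left.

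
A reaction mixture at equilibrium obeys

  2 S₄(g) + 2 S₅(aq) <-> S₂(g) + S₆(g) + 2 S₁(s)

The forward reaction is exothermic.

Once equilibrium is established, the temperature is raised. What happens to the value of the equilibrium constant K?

K depends on temperature via the van 't Hoff relation. The forward reaction is exothermic, so raising T decreases K.

decreases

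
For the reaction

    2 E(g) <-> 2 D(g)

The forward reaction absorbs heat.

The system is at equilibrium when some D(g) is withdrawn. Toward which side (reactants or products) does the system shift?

right

Removing D (g), a product, drives the reaction to the right.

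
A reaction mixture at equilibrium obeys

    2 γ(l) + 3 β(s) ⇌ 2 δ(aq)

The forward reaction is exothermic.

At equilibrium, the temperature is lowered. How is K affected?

K depends on temperature via the van 't Hoff relation. The forward reaction is exothermic, so lowering T increases K.

increases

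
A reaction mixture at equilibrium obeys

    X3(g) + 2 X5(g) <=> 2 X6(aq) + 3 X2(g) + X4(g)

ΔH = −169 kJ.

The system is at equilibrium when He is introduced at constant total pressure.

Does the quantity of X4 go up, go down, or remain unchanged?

increases

Adding inert gas at constant total pressure expands the volume and lowers every reacting partial pressure. With Δn_gas = 4 − 3 = +1, Q moves away from K toward the side with fewer gas moles, so the system shifts toward the side with more gas moles — to the right.
The net shift is to the right. X4 is a product, so its amount increases.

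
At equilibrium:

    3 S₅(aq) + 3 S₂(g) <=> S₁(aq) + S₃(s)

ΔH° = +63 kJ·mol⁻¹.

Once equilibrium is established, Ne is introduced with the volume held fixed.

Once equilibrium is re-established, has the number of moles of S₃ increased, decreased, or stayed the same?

At constant volume, adding an inert gas leaves every reacting species' partial pressure unchanged, so Q is unchanged — no shift from this change.
No net shift occurs, so the amount of S₃ is unchanged.

unchanged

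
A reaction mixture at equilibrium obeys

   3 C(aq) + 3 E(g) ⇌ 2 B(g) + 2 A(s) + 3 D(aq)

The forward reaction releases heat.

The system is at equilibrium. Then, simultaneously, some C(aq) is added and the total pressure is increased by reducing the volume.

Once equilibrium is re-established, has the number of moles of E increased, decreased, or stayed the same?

decreases

Adding C (aq), a reactant, drives the reaction to the right.
Gas moles: reactants 3, products 2 (Δn_gas = -1). Compression shifts the system toward the side with fewer moles of gas — to the right.
The net shift is to the right. E is a reactant, so its amount decreases.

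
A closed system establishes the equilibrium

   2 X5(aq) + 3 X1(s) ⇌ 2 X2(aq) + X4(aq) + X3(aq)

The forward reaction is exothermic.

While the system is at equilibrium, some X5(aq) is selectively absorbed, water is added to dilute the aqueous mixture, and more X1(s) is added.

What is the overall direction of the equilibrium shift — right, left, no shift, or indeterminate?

Removing X5 (aq), a reactant, drives the reaction to the left.
Dilution lowers every aqueous concentration by the same factor. Δn_aq = 4 − 2 = +2, so the system shifts toward the side with more dissolved moles — to the right.
X1 is a pure solid; its activity is 1 regardless of amount, so Q is unaffected — no shift from this change.
The individual effects push in opposite directions; without quantitative information the net direction cannot be determined.

cannot be determined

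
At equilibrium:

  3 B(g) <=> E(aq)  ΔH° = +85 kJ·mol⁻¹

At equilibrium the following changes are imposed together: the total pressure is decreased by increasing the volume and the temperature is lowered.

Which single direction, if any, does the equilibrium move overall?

Gas moles: reactants 3, products 0 (Δn_gas = -3). Expansion shifts the system toward the side with more moles of gas — to the left.
The forward reaction is endothermic. Lowering T favours the exothermic direction — shift to the left.
All effects act in the same direction — net shift to the left.

left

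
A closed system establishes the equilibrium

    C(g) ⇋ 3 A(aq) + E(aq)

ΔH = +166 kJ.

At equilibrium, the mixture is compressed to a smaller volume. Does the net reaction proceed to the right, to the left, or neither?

right

Gas moles: reactants 1, products 0 (Δn_gas = -1). Compression shifts the system toward the side with fewer moles of gas — to the right.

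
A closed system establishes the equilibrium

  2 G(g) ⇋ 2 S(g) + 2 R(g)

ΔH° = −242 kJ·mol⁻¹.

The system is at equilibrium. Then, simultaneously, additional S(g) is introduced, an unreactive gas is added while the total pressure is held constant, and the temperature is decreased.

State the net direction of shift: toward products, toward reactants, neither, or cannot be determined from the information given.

cannot be determined

Adding S (g), a product, drives the reaction to the left.
Adding inert gas at constant total pressure expands the volume and lowers every reacting partial pressure. With Δn_gas = 4 − 2 = +2, Q moves away from K toward the side with fewer gas moles, so the system shifts toward the side with more gas moles — to the right.
The forward reaction is exothermic. Lowering T favours the exothermic direction — shift to the right.
The individual effects push in opposite directions; without quantitative information the net direction cannot be determined.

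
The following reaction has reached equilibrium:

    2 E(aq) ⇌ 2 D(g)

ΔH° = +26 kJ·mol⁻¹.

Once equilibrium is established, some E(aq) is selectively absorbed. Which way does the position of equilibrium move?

left

Removing E (aq), a reactant, drives the reaction to the left.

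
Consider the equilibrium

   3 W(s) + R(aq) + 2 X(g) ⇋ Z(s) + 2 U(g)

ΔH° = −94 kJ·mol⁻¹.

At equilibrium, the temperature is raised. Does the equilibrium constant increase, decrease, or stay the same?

K depends on temperature via the van 't Hoff relation. The forward reaction is exothermic, so raising T decreases K.

decreases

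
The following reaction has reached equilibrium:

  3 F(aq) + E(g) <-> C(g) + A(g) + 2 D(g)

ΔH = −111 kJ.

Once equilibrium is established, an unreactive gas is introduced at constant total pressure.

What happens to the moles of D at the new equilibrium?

Adding inert gas at constant total pressure expands the volume and lowers every reacting partial pressure. With Δn_gas = 4 − 1 = +3, Q moves away from K toward the side with fewer gas moles, so the system shifts toward the side with more gas moles — to the right.
The net shift is to the right. D is a product, so its amount increases.

increases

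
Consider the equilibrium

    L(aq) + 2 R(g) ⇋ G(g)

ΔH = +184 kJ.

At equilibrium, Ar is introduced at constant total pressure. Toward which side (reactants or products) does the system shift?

Adding inert gas at constant total pressure expands the volume and lowers every reacting partial pressure. With Δn_gas = 1 − 2 = -1, Q moves away from K toward the side with fewer gas moles, so the system shifts toward the side with more gas moles — to the left.

left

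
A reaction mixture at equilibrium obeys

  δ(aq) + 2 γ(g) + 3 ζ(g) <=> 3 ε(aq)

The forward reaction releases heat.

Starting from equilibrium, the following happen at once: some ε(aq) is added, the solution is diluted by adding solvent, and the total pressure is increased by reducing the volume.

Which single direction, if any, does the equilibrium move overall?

Adding ε (aq), a product, drives the reaction to the left.
Dilution lowers every aqueous concentration by the same factor. Δn_aq = 3 − 1 = +2, so the system shifts toward the side with more dissolved moles — to the right.
Gas moles: reactants 5, products 0 (Δn_gas = -5). Compression shifts the system toward the side with fewer moles of gas — to the right.
The individual effects push in opposite directions; without quantitative information the net direction cannot be determined.

cannot be determined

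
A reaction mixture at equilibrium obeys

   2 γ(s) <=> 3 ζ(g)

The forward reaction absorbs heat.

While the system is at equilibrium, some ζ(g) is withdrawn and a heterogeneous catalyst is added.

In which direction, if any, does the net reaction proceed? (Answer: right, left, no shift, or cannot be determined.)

right

Removing ζ (g), a product, drives the reaction to the right.
A catalyst speeds both forward and reverse rates equally; it changes neither Q nor K — no shift from this change.
Only the nonzero effect(s) matter; the net shift is to the right.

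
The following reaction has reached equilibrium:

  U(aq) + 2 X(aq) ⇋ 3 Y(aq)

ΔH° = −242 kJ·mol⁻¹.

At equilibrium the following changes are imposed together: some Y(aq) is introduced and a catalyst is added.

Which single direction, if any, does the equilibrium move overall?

left

Adding Y (aq), a product, drives the reaction to the left.
A catalyst speeds both forward and reverse rates equally; it changes neither Q nor K — no shift from this change.
Only the nonzero effect(s) matter; the net shift is to the left.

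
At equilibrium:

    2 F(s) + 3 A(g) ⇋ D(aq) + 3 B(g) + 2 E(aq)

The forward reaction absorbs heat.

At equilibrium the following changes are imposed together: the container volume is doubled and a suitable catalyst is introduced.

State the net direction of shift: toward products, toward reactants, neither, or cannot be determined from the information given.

Gas moles: reactants 3, products 3. Δn_gas = 0, so a volume change leaves Q equal to K — no shift from this change.
A catalyst speeds both forward and reverse rates equally; it changes neither Q nor K — no shift from this change.
None of the changes alters Q relative to K, so there is no net shift.

no shift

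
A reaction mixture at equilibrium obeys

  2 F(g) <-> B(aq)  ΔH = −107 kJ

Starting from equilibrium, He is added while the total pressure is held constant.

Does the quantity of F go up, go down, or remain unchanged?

Adding inert gas at constant total pressure expands the volume and lowers every reacting partial pressure. With Δn_gas = 0 − 2 = -2, Q moves away from K toward the side with fewer gas moles, so the system shifts toward the side with more gas moles — to the left.
The net shift is to the left. F is a reactant, so its amount increases.

increases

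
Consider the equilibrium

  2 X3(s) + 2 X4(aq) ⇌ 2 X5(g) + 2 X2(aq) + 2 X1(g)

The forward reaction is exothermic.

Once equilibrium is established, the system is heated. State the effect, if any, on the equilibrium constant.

decreases

K depends on temperature via the van 't Hoff relation. The forward reaction is exothermic, so raising T decreases K.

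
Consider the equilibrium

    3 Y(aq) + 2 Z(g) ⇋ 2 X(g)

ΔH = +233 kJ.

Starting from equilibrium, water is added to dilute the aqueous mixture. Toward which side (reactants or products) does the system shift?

Dilution lowers every aqueous concentration by the same factor. Δn_aq = 0 − 3 = -3, so the system shifts toward the side with more dissolved moles — to the left.

left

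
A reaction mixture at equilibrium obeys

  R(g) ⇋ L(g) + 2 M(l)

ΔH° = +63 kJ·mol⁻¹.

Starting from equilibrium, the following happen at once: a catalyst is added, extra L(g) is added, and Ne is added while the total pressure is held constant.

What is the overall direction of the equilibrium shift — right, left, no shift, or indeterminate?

left

A catalyst speeds both forward and reverse rates equally; it changes neither Q nor K — no shift from this change.
Adding L (g), a product, drives the reaction to the left.
Adding inert gas at constant total pressure expands the volume, scaling every reacting partial pressure by the same factor. Δn_gas = 1 − 1 = 0, so Q is unchanged — no shift.
Only the nonzero effect(s) matter; the net shift is to the left.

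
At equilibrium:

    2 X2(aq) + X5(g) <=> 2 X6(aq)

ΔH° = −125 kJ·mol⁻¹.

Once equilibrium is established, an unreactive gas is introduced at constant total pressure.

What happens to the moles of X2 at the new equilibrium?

Adding inert gas at constant total pressure expands the volume and lowers every reacting partial pressure. With Δn_gas = 0 − 1 = -1, Q moves away from K toward the side with fewer gas moles, so the system shifts toward the side with more gas moles — to the left.
The net shift is to the left. X2 is a reactant, so its amount increases.

increases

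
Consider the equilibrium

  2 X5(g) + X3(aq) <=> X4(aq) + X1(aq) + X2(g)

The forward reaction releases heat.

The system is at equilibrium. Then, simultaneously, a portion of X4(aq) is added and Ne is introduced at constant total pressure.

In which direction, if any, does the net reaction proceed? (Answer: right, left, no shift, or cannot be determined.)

left

Adding X4 (aq), a product, drives the reaction to the left.
Adding inert gas at constant total pressure expands the volume and lowers every reacting partial pressure. With Δn_gas = 1 − 2 = -1, Q moves away from K toward the side with fewer gas moles, so the system shifts toward the side with more gas moles — to the left.
All effects act in the same direction — net shift to the left.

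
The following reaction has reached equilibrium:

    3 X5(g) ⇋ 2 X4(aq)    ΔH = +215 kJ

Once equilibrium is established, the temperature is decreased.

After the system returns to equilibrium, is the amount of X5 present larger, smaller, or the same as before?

increases

The forward reaction is endothermic. Lowering T favours the exothermic direction — shift to the left.
The net shift is to the left. X5 is a reactant, so its amount increases.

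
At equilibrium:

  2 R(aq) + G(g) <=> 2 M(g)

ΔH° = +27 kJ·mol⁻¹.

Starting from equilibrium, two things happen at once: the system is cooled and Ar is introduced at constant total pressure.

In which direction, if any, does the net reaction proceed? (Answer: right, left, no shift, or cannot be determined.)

cannot be determined

The forward reaction is endothermic. Lowering T favours the exothermic direction — shift to the left.
Adding inert gas at constant total pressure expands the volume and lowers every reacting partial pressure. With Δn_gas = 2 − 1 = +1, Q moves away from K toward the side with fewer gas moles, so the system shifts toward the side with more gas moles — to the right.
The individual effects push in opposite directions; without quantitative information the net direction cannot be determined.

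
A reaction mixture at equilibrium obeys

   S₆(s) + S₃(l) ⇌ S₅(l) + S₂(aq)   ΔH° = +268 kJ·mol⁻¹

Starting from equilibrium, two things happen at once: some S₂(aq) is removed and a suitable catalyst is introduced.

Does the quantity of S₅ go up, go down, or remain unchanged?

Removing S₂ (aq), a product, drives the reaction to the right.
A catalyst speeds both forward and reverse rates equally; it changes neither Q nor K — no shift from this change.
The net shift is to the right. S₅ is a product, so its amount increases.

increases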